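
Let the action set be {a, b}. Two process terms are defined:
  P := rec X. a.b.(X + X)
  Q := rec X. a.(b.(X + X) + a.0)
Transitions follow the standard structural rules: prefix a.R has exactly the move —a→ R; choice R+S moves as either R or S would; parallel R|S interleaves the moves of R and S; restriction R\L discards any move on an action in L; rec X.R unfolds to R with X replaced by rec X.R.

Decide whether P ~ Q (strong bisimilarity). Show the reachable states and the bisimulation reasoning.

not bisimilar

P's transition system — 3 states:
  p0 = rec X. a.b.(X + X) ⊢ --a--▸ p1
  p1 = b.((rec X. a.b.(X + X)) + (rec X. a.b.(X + X))) ⊢ --b--▸ p2
  p2 = (rec X. a.b.(X + X)) + (rec X. a.b.(X + X)) ⊢ --a--▸ p1
Q's transition system — 4 states:
  q0 = rec X. a.(b.(X + X) + a.0) ⊢ --a--▸ q1
  q1 = b.((rec X. a.(b.(X + X) + a.0)) + (rec X. a.(b.(X + X) + a.0))) + a.0 ⊢ --a--▸ q2, --b--▸ q3
  q2 = 0 ⊢ deadlocked
  q3 = (rec X. a.(b.(X + X) + a.0)) + (rec X. a.(b.(X + X) + a.0)) ⊢ --a--▸ q1
Partition-refinement fixed point:
  B0 = {p0, p2}
  B1 = {p1}
  B2 = {q0, q3}
  B3 = {q1}
  B4 = {q2}
p0 ∈ B0, q0 ∈ B2 → different blocks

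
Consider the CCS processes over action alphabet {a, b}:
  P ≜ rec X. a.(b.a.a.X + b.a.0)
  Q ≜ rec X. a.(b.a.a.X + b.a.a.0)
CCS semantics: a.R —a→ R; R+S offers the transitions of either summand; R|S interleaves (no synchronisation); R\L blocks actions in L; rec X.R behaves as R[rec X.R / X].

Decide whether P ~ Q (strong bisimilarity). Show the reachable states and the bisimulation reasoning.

NO

P's transition system — 6 states:
  m0 = rec X. a.(b.a.a.X + b.a.0) | =a=> m1
  m1 = b.a.a.(rec X. a.(b.a.a.X + b.a.0)) + b.a.0 | =b=> m2, =b=> m3
  m2 = a.0 | =a=> m4
  m3 = a.a.(rec X. a.(b.a.a.X + b.a.0)) | =a=> m5
  m4 = 0 | (no moves)
  m5 = a.(rec X. a.(b.a.a.X + b.a.0)) | =a=> m0
Q's transition system — 7 states:
  n0 = rec X. a.(b.a.a.X + b.a.a.0) | =a=> n1
  n1 = b.a.a.(rec X. a.(b.a.a.X + b.a.a.0)) + b.a.a.0 | =b=> n2, =b=> n3
  n2 = a.a.(rec X. a.(b.a.a.X + b.a.a.0)) | =a=> n4
  n3 = a.a.0 | =a=> n5
  n4 = a.(rec X. a.(b.a.a.X + b.a.a.0)) | =a=> n0
  n5 = a.0 | =a=> n6
  n6 = 0 | (no moves)
Partition-refinement fixed point:
  B0 = {m0}
  B1 = {m1}
  B2 = {m3}
  B3 = {m5}
  B4 = {m2, n5}
  B5 = {m4, n6}
  B6 = {n0}
  B7 = {n1}
  B8 = {n2}
  B9 = {n4}
  B10 = {n3}
m0 ∈ B0, n0 ∈ B6 → different blocks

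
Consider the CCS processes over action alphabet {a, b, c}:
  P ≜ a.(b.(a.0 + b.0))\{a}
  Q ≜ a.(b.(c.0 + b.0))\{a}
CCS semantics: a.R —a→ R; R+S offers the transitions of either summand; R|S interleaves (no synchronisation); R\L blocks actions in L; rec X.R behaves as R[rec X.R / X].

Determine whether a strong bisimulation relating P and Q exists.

P's transition system — 4 states:
  u0 = a.(b.(a.0 + b.0))\{a} has moves -a-> u1
  u1 = (b.(a.0 + b.0))\{a} has moves -b-> u2
  u2 = (a.0 + b.0)\{a} has moves -b-> u3
  u3 = 0\{a} has moves stopped
Q's transition system — 4 states:
  v0 = a.(b.(c.0 + b.0))\{a} has moves -a-> v1
  v1 = (b.(c.0 + b.0))\{a} has moves -b-> v2
  v2 = (c.0 + b.0)\{a} has moves -b-> v3, -c-> v3
  v3 = 0\{a} has moves stopped
Partition-refinement fixed point:
  B0 = {u0}
  B1 = {u1}
  B2 = {u2}
  B3 = {u3, v3}
  B4 = {v0}
  B5 = {v1}
  B6 = {v2}
u0 ∈ B0, v0 ∈ B4 → different blocks

not bisimilar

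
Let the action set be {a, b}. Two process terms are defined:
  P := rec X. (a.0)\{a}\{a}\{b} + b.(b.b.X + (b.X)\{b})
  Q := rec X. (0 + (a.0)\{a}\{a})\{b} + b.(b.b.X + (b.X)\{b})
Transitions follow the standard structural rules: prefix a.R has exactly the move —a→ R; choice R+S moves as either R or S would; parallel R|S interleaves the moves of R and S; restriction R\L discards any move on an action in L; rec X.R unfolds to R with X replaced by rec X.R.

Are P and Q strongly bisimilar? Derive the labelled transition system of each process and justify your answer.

P's transition system — 3 states:
  s0 = rec X. (a.0)\{a}\{a}\{b} + b.(b.b.X + (b.X)\{b}) has moves -b-> s1
  s1 = b.b.(rec X. (a.0)\{a}\{a}\{b} + b.(b.b.X + (b.X)\{b})) + (b.(rec X. (a.0)\{a}\{a}\{b} + b.(b.b.X + (b.X)\{b})))\{b} has moves -b-> s2
  s2 = b.(rec X. (a.0)\{a}\{a}\{b} + b.(b.b.X + (b.X)\{b})) has moves -b-> s0
Q's transition system — 3 states:
  t0 = rec X. (0 + (a.0)\{a}\{a})\{b} + b.(b.b.X + (b.X)\{b}) has moves -b-> t1
  t1 = b.b.(rec X. (0 + (a.0)\{a}\{a})\{b} + b.(b.b.X + (b.X)\{b})) + (b.(rec X. (0 + (a.0)\{a}\{a})\{b} + b.(b.b.X + (b.X)\{b})))\{b} has moves -b-> t2
  t2 = b.(rec X. (0 + (a.0)\{a}\{a})\{b} + b.(b.b.X + (b.X)\{b})) has moves -b-> t0
Partition-refinement fixed point:
  B0 = {s0, s1, s2, t0, t1, t2}
s0 ∈ B0, t0 ∈ B0 → same block

P ~ Q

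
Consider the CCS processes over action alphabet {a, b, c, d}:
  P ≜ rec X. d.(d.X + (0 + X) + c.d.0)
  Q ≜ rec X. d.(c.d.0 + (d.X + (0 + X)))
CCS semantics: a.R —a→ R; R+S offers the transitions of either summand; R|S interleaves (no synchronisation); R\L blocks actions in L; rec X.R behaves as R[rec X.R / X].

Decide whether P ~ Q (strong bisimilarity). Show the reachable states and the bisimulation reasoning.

LTS(P): 4 reachable states
  m0 = rec X. d.(d.X + (0 + X) + c.d.0) → --d--▸ m1
  m1 = d.(rec X. d.(d.X + (0 + X) + c.d.0)) + (0 + (rec X. d.(d.X + (0 + X) + c.d.0))) + c.d.0 → --c--▸ m2, --d--▸ m0, --d--▸ m1
  m2 = d.0 → --d--▸ m3
  m3 = 0 → stopped
LTS(Q): 4 reachable states
  n0 = rec X. d.(c.d.0 + (d.X + (0 + X))) → --d--▸ n1
  n1 = c.d.0 + (d.(rec X. d.(c.d.0 + (d.X + (0 + X)))) + (0 + (rec X. d.(c.d.0 + (d.X + (0 + X)))))) → --c--▸ n2, --d--▸ n0, --d--▸ n1
  n2 = d.0 → --d--▸ n3
  n3 = 0 → stopped
Partition-refinement fixed point:
  B0 = {m0, n0}
  B1 = {m1, n1}
  B2 = {m2, n2}
  B3 = {m3, n3}
m0 ∈ B0, n0 ∈ B0 → same block

bisimilar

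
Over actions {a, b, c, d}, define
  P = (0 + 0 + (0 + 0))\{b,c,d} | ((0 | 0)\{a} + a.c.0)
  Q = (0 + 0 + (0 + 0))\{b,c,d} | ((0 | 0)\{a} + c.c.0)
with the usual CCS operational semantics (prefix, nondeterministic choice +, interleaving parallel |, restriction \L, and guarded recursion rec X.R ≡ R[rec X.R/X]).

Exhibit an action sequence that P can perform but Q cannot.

a

LTS(P): 3 reachable states
  s0 = (0 + 0 + (0 + 0))\{b,c,d} | ((0 | 0)\{a} + a.c.0) → --a--▸ s1
  s1 = (0 + 0 + (0 + 0))\{b,c,d} | c.0 → --c--▸ s2
  s2 = (0 + 0 + (0 + 0))\{b,c,d} | 0 → ∅
LTS(Q): 3 reachable states
  t0 = (0 + 0 + (0 + 0))\{b,c,d} | ((0 | 0)\{a} + c.c.0) → --c--▸ t1
  t1 = (0 + 0 + (0 + 0))\{b,c,d} | c.0 → --c--▸ t2
  t2 = (0 + 0 + (0 + 0))\{b,c,d} | 0 → ∅
Trace ⟨a⟩ through P, begin at {s0}:
  after a @ step 1: {s1}
  — P admits the full trace.
Trace ⟨a⟩ through Q, begin at {t0}:
  after a @ step 1: ∅ (Q stuck)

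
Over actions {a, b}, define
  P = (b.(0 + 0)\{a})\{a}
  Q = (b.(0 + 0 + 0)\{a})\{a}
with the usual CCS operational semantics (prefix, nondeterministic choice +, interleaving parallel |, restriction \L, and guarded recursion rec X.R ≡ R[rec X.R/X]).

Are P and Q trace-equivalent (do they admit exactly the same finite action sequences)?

LTS(P): 2 reachable states
  p0 = (b.(0 + 0)\{a})\{a} has moves =b=> p1
  p1 = (0 + 0)\{a}\{a} has moves ∅
LTS(Q): 2 reachable states
  q0 = (b.(0 + 0 + 0)\{a})\{a} has moves =b=> q1
  q1 = (0 + 0 + 0)\{a}\{a} has moves ∅
Partition-refinement fixed point:
  B0 = {p0, q0}
  B1 = {p1, q1}
p0 ∈ B0, q0 ∈ B0 → same block
Bisimilar ⇒ trace-equivalent.

traces(P) = traces(Q)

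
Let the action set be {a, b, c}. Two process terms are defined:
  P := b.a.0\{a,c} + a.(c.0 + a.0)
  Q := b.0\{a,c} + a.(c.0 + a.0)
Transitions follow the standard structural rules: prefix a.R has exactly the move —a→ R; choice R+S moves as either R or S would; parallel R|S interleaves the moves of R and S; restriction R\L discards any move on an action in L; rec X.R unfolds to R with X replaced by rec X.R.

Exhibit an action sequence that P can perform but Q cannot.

ba

Reachable graph of P (5 states):
  p0 = b.a.0\{a,c} + a.(c.0 + a.0) ⊢ -a-> p1, -b-> p2
  p1 = c.0 + a.0 ⊢ -a-> p3, -c-> p3
  p2 = a.0\{a,c} ⊢ -a-> p4
  p3 = 0 ⊢ (no moves)
  p4 = 0\{a,c} ⊢ (no moves)
Reachable graph of Q (4 states):
  q0 = b.0\{a,c} + a.(c.0 + a.0) ⊢ -a-> q1, -b-> q2
  q1 = c.0 + a.0 ⊢ -a-> q3, -c-> q3
  q2 = 0\{a,c} ⊢ (no moves)
  q3 = 0 ⊢ (no moves)
Trace ⟨ba⟩ through P, begin at {p0}:
  [1] b ⇒ {p2}
  [2] a ⇒ {p4}
  ✓ P
Trace ⟨ba⟩ through Q, begin at {q0}:
  [1] b ⇒ {q2}
  [2] a ⇒ no successor for Q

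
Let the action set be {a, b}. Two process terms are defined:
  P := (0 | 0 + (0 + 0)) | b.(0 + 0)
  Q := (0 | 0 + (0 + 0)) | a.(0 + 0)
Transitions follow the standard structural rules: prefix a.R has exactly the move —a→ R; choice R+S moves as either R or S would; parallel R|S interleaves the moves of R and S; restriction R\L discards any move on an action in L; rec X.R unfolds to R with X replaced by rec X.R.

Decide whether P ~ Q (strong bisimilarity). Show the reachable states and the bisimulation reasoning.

LTS(P): 2 reachable states
  s0 = (0 | 0 + (0 + 0)) | b.(0 + 0) has moves ··b··> s1
  s1 = (0 | 0 + (0 + 0)) | (0 + 0) has moves deadlocked
LTS(Q): 2 reachable states
  t0 = (0 | 0 + (0 + 0)) | a.(0 + 0) has moves ··a··> t1
  t1 = (0 | 0 + (0 + 0)) | (0 + 0) has moves deadlocked
Coarsest stable partition (strong bisimilarity classes):
  B0 = {s0}
  B1 = {s1, t1}
  B2 = {t0}
s0 ∈ B0, t0 ∈ B2 → different blocks

P ≁ Q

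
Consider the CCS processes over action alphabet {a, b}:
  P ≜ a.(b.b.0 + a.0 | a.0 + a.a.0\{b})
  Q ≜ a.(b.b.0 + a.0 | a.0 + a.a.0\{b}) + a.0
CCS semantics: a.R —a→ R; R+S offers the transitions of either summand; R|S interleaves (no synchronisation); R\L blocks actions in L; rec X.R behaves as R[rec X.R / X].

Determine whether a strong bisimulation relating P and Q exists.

not bisimilar

Reachable graph of P (9 states):
  m0 = a.(b.b.0 + a.0 | a.0 + a.a.0\{b}) ⊢ —a→ m1
  m1 = b.b.0 + a.0 | a.0 + a.a.0\{b} ⊢ —a→ m2, —a→ m3, —a→ m4, —b→ m5
  m2 = 0 | a.0 ⊢ —a→ m6
  m3 = a.0 | 0 ⊢ —a→ m6
  m4 = a.0\{b} ⊢ —a→ m7
  m5 = b.0 ⊢ —b→ m8
  m6 = 0 | 0 ⊢ ·
  m7 = 0\{b} ⊢ ·
  m8 = 0 ⊢ ·
Reachable graph of Q (9 states):
  n0 = a.(b.b.0 + a.0 | a.0 + a.a.0\{b}) + a.0 ⊢ —a→ n1, —a→ n2
  n1 = 0 ⊢ ·
  n2 = b.b.0 + a.0 | a.0 + a.a.0\{b} ⊢ —a→ n3, —a→ n4, —a→ n5, —b→ n6
  n3 = 0 | a.0 ⊢ —a→ n7
  n4 = a.0 | 0 ⊢ —a→ n7
  n5 = a.0\{b} ⊢ —a→ n8
  n6 = b.0 ⊢ —b→ n1
  n7 = 0 | 0 ⊢ ·
  n8 = 0\{b} ⊢ ·
Coarsest stable partition (strong bisimilarity classes):
  B0 = {m0}
  B1 = {m1, n2}
  B2 = {m2, m3, m4, n3, n4, n5}
  B3 = {m6, m7, m8, n1, n7, n8}
  B4 = {m5, n6}
  B5 = {n0}
m0 ∈ B0, n0 ∈ B5 → different blocks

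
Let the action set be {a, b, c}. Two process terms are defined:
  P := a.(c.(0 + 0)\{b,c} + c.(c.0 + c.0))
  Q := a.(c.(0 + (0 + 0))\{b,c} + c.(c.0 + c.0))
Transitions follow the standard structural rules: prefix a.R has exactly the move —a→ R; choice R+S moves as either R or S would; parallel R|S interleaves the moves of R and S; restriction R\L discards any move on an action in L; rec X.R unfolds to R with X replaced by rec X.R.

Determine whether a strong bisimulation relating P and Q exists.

YES

Reachable graph of P (5 states):
  u0 = a.(c.(0 + 0)\{b,c} + c.(c.0 + c.0)) → --a--▸ u1
  u1 = c.(0 + 0)\{b,c} + c.(c.0 + c.0) → --c--▸ u2, --c--▸ u3
  u2 = (0 + 0)\{b,c} → (no moves)
  u3 = c.0 + c.0 → --c--▸ u4
  u4 = 0 → (no moves)
Reachable graph of Q (5 states):
  v0 = a.(c.(0 + (0 + 0))\{b,c} + c.(c.0 + c.0)) → --a--▸ v1
  v1 = c.(0 + (0 + 0))\{b,c} + c.(c.0 + c.0) → --c--▸ v2, --c--▸ v3
  v2 = (0 + (0 + 0))\{b,c} → (no moves)
  v3 = c.0 + c.0 → --c--▸ v4
  v4 = 0 → (no moves)
Partition-refinement fixed point:
  B0 = {u0, v0}
  B1 = {u1, v1}
  B2 = {u2, u4, v2, v4}
  B3 = {u3, v3}
u0 ∈ B0, v0 ∈ B0 → same block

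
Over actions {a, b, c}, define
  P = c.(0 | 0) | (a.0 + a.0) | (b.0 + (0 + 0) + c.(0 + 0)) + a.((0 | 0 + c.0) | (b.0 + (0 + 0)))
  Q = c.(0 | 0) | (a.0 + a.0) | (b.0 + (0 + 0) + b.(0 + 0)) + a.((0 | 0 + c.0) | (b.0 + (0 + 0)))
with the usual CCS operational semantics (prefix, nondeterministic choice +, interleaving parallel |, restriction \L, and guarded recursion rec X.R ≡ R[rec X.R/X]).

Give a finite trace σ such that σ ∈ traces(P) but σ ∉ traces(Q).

P's transition system — 16 states:
  m0 = c.(0 | 0) | (a.0 + a.0) | (b.0 + (0 + 0) + c.(0 + 0)) + a.((0 | 0 + c.0) | (b.0 + (0 + 0))) | -a-> m1, -a-> m2, -b-> m3, -c-> m4, -c-> m5
  m1 = (0 | 0 + c.0) | (b.0 + (0 + 0)) | -b-> m6, -c-> m7
  m2 = c.(0 | 0) | 0 | (b.0 + (0 + 0) + c.(0 + 0)) | -b-> m8, -c-> m10, -c-> m9
  m3 = c.(0 | 0) | (a.0 + a.0) | 0 | -a-> m8, -c-> m11
  m4 = 0 | 0 | (a.0 + a.0) | (b.0 + (0 + 0) + c.(0 + 0)) | -a-> m9, -b-> m11, -c-> m12
  m5 = c.(0 | 0) | (a.0 + a.0) | (0 + 0) | -a-> m10, -c-> m12
  m6 = (0 | 0 + c.0) | 0 | -c-> m13
  m7 = 0 | (b.0 + (0 + 0)) | -b-> m13
  m8 = c.(0 | 0) | 0 | 0 | -c-> m14
  m9 = 0 | 0 | 0 | (b.0 + (0 + 0) + c.(0 + 0)) | -b-> m14, -c-> m15
  m10 = c.(0 | 0) | 0 | (0 + 0) | -c-> m15
  m11 = 0 | 0 | (a.0 + a.0) | 0 | -a-> m14
  m12 = 0 | 0 | (a.0 + a.0) | (0 + 0) | -a-> m15
  m13 = 0 | 0 | stopped
  m14 = 0 | 0 | 0 | 0 | stopped
  m15 = 0 | 0 | 0 | (0 + 0) | stopped
Q's transition system — 16 states:
  n0 = c.(0 | 0) | (a.0 + a.0) | (b.0 + (0 + 0) + b.(0 + 0)) + a.((0 | 0 + c.0) | (b.0 + (0 + 0))) | -a-> n1, -a-> n2, -b-> n3, -b-> n4, -c-> n5
  n1 = (0 | 0 + c.0) | (b.0 + (0 + 0)) | -b-> n6, -c-> n7
  n2 = c.(0 | 0) | 0 | (b.0 + (0 + 0) + b.(0 + 0)) | -b-> n8, -b-> n9, -c-> n10
  n3 = c.(0 | 0) | (a.0 + a.0) | (0 + 0) | -a-> n8, -c-> n11
  n4 = c.(0 | 0) | (a.0 + a.0) | 0 | -a-> n9, -c-> n12
  n5 = 0 | 0 | (a.0 + a.0) | (b.0 + (0 + 0) + b.(0 + 0)) | -a-> n10, -b-> n11, -b-> n12
  n6 = (0 | 0 + c.0) | 0 | -c-> n13
  n7 = 0 | (b.0 + (0 + 0)) | -b-> n13
  n8 = c.(0 | 0) | 0 | (0 + 0) | -c-> n14
  n9 = c.(0 | 0) | 0 | 0 | -c-> n15
  n10 = 0 | 0 | 0 | (b.0 + (0 + 0) + b.(0 + 0)) | -b-> n14, -b-> n15
  n11 = 0 | 0 | (a.0 + a.0) | (0 + 0) | -a-> n14
  n12 = 0 | 0 | (a.0 + a.0) | 0 | -a-> n15
  n13 = 0 | 0 | stopped
  n14 = 0 | 0 | 0 | (0 + 0) | stopped
  n15 = 0 | 0 | 0 | 0 | stopped
Trace ⟨cc⟩ through P, begin at {m0}:
  [1] c ⇒ {m4, m5}
  [2] c ⇒ {m12}
  P completes σ.
Trace ⟨cc⟩ through Q, begin at {n0}:
  [1] c ⇒ {n5}
  [2] c ⇒ ∅ (Q stuck)

cc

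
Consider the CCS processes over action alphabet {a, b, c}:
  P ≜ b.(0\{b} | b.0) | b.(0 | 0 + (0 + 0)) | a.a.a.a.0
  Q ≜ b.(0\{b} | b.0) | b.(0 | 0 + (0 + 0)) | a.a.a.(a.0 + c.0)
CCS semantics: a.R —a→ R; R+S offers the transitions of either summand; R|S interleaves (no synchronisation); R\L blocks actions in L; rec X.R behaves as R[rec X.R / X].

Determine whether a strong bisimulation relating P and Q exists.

LTS(P): 30 reachable states
  p0 = b.(0\{b} | b.0) | b.(0 | 0 + (0 + 0)) | a.a.a.a.0 → -a-> p1, -b-> p2, -b-> p3
  p1 = b.(0\{b} | b.0) | b.(0 | 0 + (0 + 0)) | a.a.a.0 → -a-> p4, -b-> p5, -b-> p6
  p2 = 0\{b} | b.0 | b.(0 | 0 + (0 + 0)) | a.a.a.a.0 → -a-> p5, -b-> p7, -b-> p8
  p3 = b.(0\{b} | b.0) | (0 | 0 + (0 + 0)) | a.a.a.a.0 → -a-> p6, -b-> p8
  p4 = b.(0\{b} | b.0) | b.(0 | 0 + (0 + 0)) | a.a.0 → -a-> p9, -b-> p10, -b-> p11
  p5 = 0\{b} | b.0 | b.(0 | 0 + (0 + 0)) | a.a.a.0 → -a-> p10, -b-> p12, -b-> p13
  p6 = b.(0\{b} | b.0) | (0 | 0 + (0 + 0)) | a.a.a.0 → -a-> p11, -b-> p13
  p7 = 0\{b} | 0 | b.(0 | 0 + (0 + 0)) | a.a.a.a.0 → -a-> p12, -b-> p14
  p8 = 0\{b} | b.0 | (0 | 0 + (0 + 0)) | a.a.a.a.0 → -a-> p13, -b-> p14
  p9 = b.(0\{b} | b.0) | b.(0 | 0 + (0 + 0)) | a.0 → -a-> p15, -b-> p16, -b-> p17
  p10 = 0\{b} | b.0 | b.(0 | 0 + (0 + 0)) | a.a.0 → -a-> p16, -b-> p18, -b-> p19
  p11 = b.(0\{b} | b.0) | (0 | 0 + (0 + 0)) | a.a.0 → -a-> p17, -b-> p19
  p12 = 0\{b} | 0 | b.(0 | 0 + (0 + 0)) | a.a.a.0 → -a-> p18, -b-> p20
  p13 = 0\{b} | b.0 | (0 | 0 + (0 + 0)) | a.a.a.0 → -a-> p19, -b-> p20
  p14 = 0\{b} | 0 | (0 | 0 + (0 + 0)) | a.a.a.a.0 → -a-> p20
  p15 = b.(0\{b} | b.0) | b.(0 | 0 + (0 + 0)) | 0 → -b-> p21, -b-> p22
  p16 = 0\{b} | b.0 | b.(0 | 0 + (0 + 0)) | a.0 → -a-> p21, -b-> p23, -b-> p24
  p17 = b.(0\{b} | b.0) | (0 | 0 + (0 + 0)) | a.0 → -a-> p22, -b-> p24
  p18 = 0\{b} | 0 | b.(0 | 0 + (0 + 0)) | a.a.0 → -a-> p23, -b-> p25
  p19 = 0\{b} | b.0 | (0 | 0 + (0 + 0)) | a.a.0 → -a-> p24, -b-> p25
  p20 = 0\{b} | 0 | (0 | 0 + (0 + 0)) | a.a.a.0 → -a-> p25
  p21 = 0\{b} | b.0 | b.(0 | 0 + (0 + 0)) | 0 → -b-> p26, -b-> p27
  p22 = b.(0\{b} | b.0) | (0 | 0 + (0 + 0)) | 0 → -b-> p27
  p23 = 0\{b} | 0 | b.(0 | 0 + (0 + 0)) | a.0 → -a-> p26, -b-> p28
  p24 = 0\{b} | b.0 | (0 | 0 + (0 + 0)) | a.0 → -a-> p27, -b-> p28
  p25 = 0\{b} | 0 | (0 | 0 + (0 + 0)) | a.a.0 → -a-> p28
  p26 = 0\{b} | 0 | b.(0 | 0 + (0 + 0)) | 0 → -b-> p29
  p27 = 0\{b} | b.0 | (0 | 0 + (0 + 0)) | 0 → -b-> p29
  p28 = 0\{b} | 0 | (0 | 0 + (0 + 0)) | a.0 → -a-> p29
  p29 = 0\{b} | 0 | (0 | 0 + (0 + 0)) | 0 → deadlocked
LTS(Q): 30 reachable states
  q0 = b.(0\{b} | b.0) | b.(0 | 0 + (0 + 0)) | a.a.a.(a.0 + c.0) → -a-> q1, -b-> q2, -b-> q3
  q1 = b.(0\{b} | b.0) | b.(0 | 0 + (0 + 0)) | a.a.(a.0 + c.0) → -a-> q4, -b-> q5, -b-> q6
  q2 = 0\{b} | b.0 | b.(0 | 0 + (0 + 0)) | a.a.a.(a.0 + c.0) → -a-> q5, -b-> q7, -b-> q8
  q3 = b.(0\{b} | b.0) | (0 | 0 + (0 + 0)) | a.a.a.(a.0 + c.0) → -a-> q6, -b-> q8
  q4 = b.(0\{b} | b.0) | b.(0 | 0 + (0 + 0)) | a.(a.0 + c.0) → -a-> q9, -b-> q10, -b-> q11
  q5 = 0\{b} | b.0 | b.(0 | 0 + (0 + 0)) | a.a.(a.0 + c.0) → -a-> q10, -b-> q12, -b-> q13
  q6 = b.(0\{b} | b.0) | (0 | 0 + (0 + 0)) | a.a.(a.0 + c.0) → -a-> q11, -b-> q13
  q7 = 0\{b} | 0 | b.(0 | 0 + (0 + 0)) | a.a.a.(a.0 + c.0) → -a-> q12, -b-> q14
  q8 = 0\{b} | b.0 | (0 | 0 + (0 + 0)) | a.a.a.(a.0 + c.0) → -a-> q13, -b-> q14
  q9 = b.(0\{b} | b.0) | b.(0 | 0 + (0 + 0)) | (a.0 + c.0) → -a-> q15, -b-> q16, -b-> q17, -c-> q15
  q10 = 0\{b} | b.0 | b.(0 | 0 + (0 + 0)) | a.(a.0 + c.0) → -a-> q16, -b-> q18, -b-> q19
  q11 = b.(0\{b} | b.0) | (0 | 0 + (0 + 0)) | a.(a.0 + c.0) → -a-> q17, -b-> q19
  q12 = 0\{b} | 0 | b.(0 | 0 + (0 + 0)) | a.a.(a.0 + c.0) → -a-> q18, -b-> q20
  q13 = 0\{b} | b.0 | (0 | 0 + (0 + 0)) | a.a.(a.0 + c.0) → -a-> q19, -b-> q20
  q14 = 0\{b} | 0 | (0 | 0 + (0 + 0)) | a.a.a.(a.0 + c.0) → -a-> q20
  q15 = b.(0\{b} | b.0) | b.(0 | 0 + (0 + 0)) | 0 → -b-> q21, -b-> q22
  q16 = 0\{b} | b.0 | b.(0 | 0 + (0 + 0)) | (a.0 + c.0) → -a-> q21, -b-> q23, -b-> q24, -c-> q21
  q17 = b.(0\{b} | b.0) | (0 | 0 + (0 + 0)) | (a.0 + c.0) → -a-> q22, -b-> q24, -c-> q22
  q18 = 0\{b} | 0 | b.(0 | 0 + (0 + 0)) | a.(a.0 + c.0) → -a-> q23, -b-> q25
  q19 = 0\{b} | b.0 | (0 | 0 + (0 + 0)) | a.(a.0 + c.0) → -a-> q24, -b-> q25
  q20 = 0\{b} | 0 | (0 | 0 + (0 + 0)) | a.a.(a.0 + c.0) → -a-> q25
  q21 = 0\{b} | b.0 | b.(0 | 0 + (0 + 0)) | 0 → -b-> q26, -b-> q27
  q22 = b.(0\{b} | b.0) | (0 | 0 + (0 + 0)) | 0 → -b-> q27
  q23 = 0\{b} | 0 | b.(0 | 0 + (0 + 0)) | (a.0 + c.0) → -a-> q26, -b-> q28, -c-> q26
  q24 = 0\{b} | b.0 | (0 | 0 + (0 + 0)) | (a.0 + c.0) → -a-> q27, -b-> q28, -c-> q27
  q25 = 0\{b} | 0 | (0 | 0 + (0 + 0)) | a.(a.0 + c.0) → -a-> q28
  q26 = 0\{b} | 0 | b.(0 | 0 + (0 + 0)) | 0 → -b-> q29
  q27 = 0\{b} | b.0 | (0 | 0 + (0 + 0)) | 0 → -b-> q29
  q28 = 0\{b} | 0 | (0 | 0 + (0 + 0)) | (a.0 + c.0) → -a-> q29, -c-> q29
  q29 = 0\{b} | 0 | (0 | 0 + (0 + 0)) | 0 → deadlocked
Partition-refinement fixed point:
  B0 = {p0}
  B1 = {p2, p3}
  B2 = {p5, p6}
  B3 = {p10, p11}
  B4 = {p18, p19}
  B5 = {p25}
  B6 = {p28}
  B7 = {p29, q29}
  B8 = {p23, p24}
  B9 = {p26, p27, q26, q27}
  B10 = {p16, p17}
  B11 = {p21, p22, q21, q22}
  B12 = {p12, p13}
  B13 = {p20}
  B14 = {p7, p8}
  B15 = {p14}
  B16 = {p1}
  B17 = {p4}
  B18 = {p9}
  B19 = {p15, q15}
  B20 = {q0}
  B21 = {q2, q3}
  B22 = {q7, q8}
  B23 = {q14}
  B24 = {q20}
  B25 = {q25}
  B26 = {q28}
  B27 = {q12, q13}
  B28 = {q18, q19}
  B29 = {q23, q24}
  B30 = {q5, q6}
  B31 = {q10, q11}
  B32 = {q16, q17}
  B33 = {q1}
  B34 = {q4}
  B35 = {q9}
p0 ∈ B0, q0 ∈ B20 → different blocks

NO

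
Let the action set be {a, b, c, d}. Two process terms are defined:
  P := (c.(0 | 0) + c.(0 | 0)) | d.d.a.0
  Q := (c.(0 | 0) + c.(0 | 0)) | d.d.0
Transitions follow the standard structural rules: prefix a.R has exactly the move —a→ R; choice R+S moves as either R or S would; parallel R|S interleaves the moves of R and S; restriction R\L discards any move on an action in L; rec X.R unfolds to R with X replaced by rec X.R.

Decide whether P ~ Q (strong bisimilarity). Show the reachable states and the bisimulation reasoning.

LTS(P): 8 reachable states
  m0 = (c.(0 | 0) + c.(0 | 0)) | d.d.a.0 ⊢ --c--▸ m1, --d--▸ m2
  m1 = 0 | 0 | d.d.a.0 ⊢ --d--▸ m3
  m2 = (c.(0 | 0) + c.(0 | 0)) | d.a.0 ⊢ --c--▸ m3, --d--▸ m4
  m3 = 0 | 0 | d.a.0 ⊢ --d--▸ m5
  m4 = (c.(0 | 0) + c.(0 | 0)) | a.0 ⊢ --a--▸ m6, --c--▸ m5
  m5 = 0 | 0 | a.0 ⊢ --a--▸ m7
  m6 = (c.(0 | 0) + c.(0 | 0)) | 0 ⊢ --c--▸ m7
  m7 = 0 | 0 | 0 ⊢ ·
LTS(Q): 6 reachable states
  n0 = (c.(0 | 0) + c.(0 | 0)) | d.d.0 ⊢ --c--▸ n1, --d--▸ n2
  n1 = 0 | 0 | d.d.0 ⊢ --d--▸ n3
  n2 = (c.(0 | 0) + c.(0 | 0)) | d.0 ⊢ --c--▸ n3, --d--▸ n4
  n3 = 0 | 0 | d.0 ⊢ --d--▸ n5
  n4 = (c.(0 | 0) + c.(0 | 0)) | 0 ⊢ --c--▸ n5
  n5 = 0 | 0 | 0 ⊢ ·
Partition-refinement fixed point:
  B0 = {m0}
  B1 = {m1}
  B2 = {m3}
  B3 = {m5}
  B4 = {m7, n5}
  B5 = {m2}
  B6 = {m4}
  B7 = {m6, n4}
  B8 = {n0}
  B9 = {n1}
  B10 = {n3}
  B11 = {n2}
m0 ∈ B0, n0 ∈ B8 → different blocks

not bisimilar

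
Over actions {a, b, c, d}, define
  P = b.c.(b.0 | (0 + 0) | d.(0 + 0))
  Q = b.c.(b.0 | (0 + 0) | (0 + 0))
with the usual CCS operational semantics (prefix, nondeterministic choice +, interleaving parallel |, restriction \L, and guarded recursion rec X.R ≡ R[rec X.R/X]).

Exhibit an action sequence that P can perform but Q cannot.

bcd

LTS(P): 6 reachable states
  p0 = b.c.(b.0 | (0 + 0) | d.(0 + 0)) has moves -b-> p1
  p1 = c.(b.0 | (0 + 0) | d.(0 + 0)) has moves -c-> p2
  p2 = b.0 | (0 + 0) | d.(0 + 0) has moves -b-> p3, -d-> p4
  p3 = 0 | (0 + 0) | d.(0 + 0) has moves -d-> p5
  p4 = b.0 | (0 + 0) | (0 + 0) has moves -b-> p5
  p5 = 0 | (0 + 0) | (0 + 0) has moves (no moves)
LTS(Q): 4 reachable states
  q0 = b.c.(b.0 | (0 + 0) | (0 + 0)) has moves -b-> q1
  q1 = c.(b.0 | (0 + 0) | (0 + 0)) has moves -c-> q2
  q2 = b.0 | (0 + 0) | (0 + 0) has moves -b-> q3
  q3 = 0 | (0 + 0) | (0 + 0) has moves (no moves)
Executing bcd from P (initial set {p0}):
  [1] b ⇒ {p1}
  [2] c ⇒ {p2}
  [3] d ⇒ {p4}
  P completes σ.
Executing bcd from Q (initial set {q0}):
  [1] b ⇒ {q1}
  [2] c ⇒ {q2}
  [3] d ⇒ ∅  — Q cannot continue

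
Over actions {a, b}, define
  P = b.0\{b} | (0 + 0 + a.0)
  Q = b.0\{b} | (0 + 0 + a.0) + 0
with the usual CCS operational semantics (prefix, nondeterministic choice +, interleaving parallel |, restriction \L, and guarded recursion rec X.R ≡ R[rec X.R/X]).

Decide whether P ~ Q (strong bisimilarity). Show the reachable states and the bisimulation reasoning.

LTS(P): 4 reachable states
  s0 = b.0\{b} | (0 + 0 + a.0) ⊢ ··a··> s1, ··b··> s2
  s1 = b.0\{b} | 0 ⊢ ··b··> s3
  s2 = 0\{b} | (0 + 0 + a.0) ⊢ ··a··> s3
  s3 = 0\{b} | 0 ⊢ stopped
LTS(Q): 4 reachable states
  t0 = b.0\{b} | (0 + 0 + a.0) + 0 ⊢ ··a··> t1, ··b··> t2
  t1 = b.0\{b} | 0 ⊢ ··b··> t3
  t2 = 0\{b} | (0 + 0 + a.0) ⊢ ··a··> t3
  t3 = 0\{b} | 0 ⊢ stopped
Coarsest stable partition (strong bisimilarity classes):
  B0 = {s0, t0}
  B1 = {s2, t2}
  B2 = {s3, t3}
  B3 = {s1, t1}
s0 ∈ B0, t0 ∈ B0 → same block

bisimilar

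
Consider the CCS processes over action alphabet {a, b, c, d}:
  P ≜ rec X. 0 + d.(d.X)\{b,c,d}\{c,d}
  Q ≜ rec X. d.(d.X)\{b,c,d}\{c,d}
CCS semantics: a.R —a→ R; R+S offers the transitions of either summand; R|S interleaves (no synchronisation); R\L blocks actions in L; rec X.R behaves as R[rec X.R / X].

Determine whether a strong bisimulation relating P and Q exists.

YES

LTS(P): 2 reachable states
  p0 = rec X. 0 + d.(d.X)\{b,c,d}\{c,d} | =d=> p1
  p1 = (d.(rec X. 0 + d.(d.X)\{b,c,d}\{c,d}))\{b,c,d}\{c,d} | ∅
LTS(Q): 2 reachable states
  q0 = rec X. d.(d.X)\{b,c,d}\{c,d} | =d=> q1
  q1 = (d.(rec X. d.(d.X)\{b,c,d}\{c,d}))\{b,c,d}\{c,d} | ∅
Coarsest stable partition (strong bisimilarity classes):
  B0 = {p0, q0}
  B1 = {p1, q1}
p0 ∈ B0, q0 ∈ B0 → same block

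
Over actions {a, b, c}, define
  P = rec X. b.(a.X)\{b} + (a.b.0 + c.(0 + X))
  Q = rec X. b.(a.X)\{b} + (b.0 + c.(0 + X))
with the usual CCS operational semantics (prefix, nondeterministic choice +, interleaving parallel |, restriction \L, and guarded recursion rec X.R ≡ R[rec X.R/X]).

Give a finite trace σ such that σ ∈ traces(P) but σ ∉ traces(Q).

a

Reachable graph of P (8 states):
  s0 = rec X. b.(a.X)\{b} + (a.b.0 + c.(0 + X)) → -a-> s1, -b-> s2, -c-> s3
  s1 = b.0 → -b-> s4
  s2 = (a.(rec X. b.(a.X)\{b} + (a.b.0 + c.(0 + X))))\{b} → -a-> s5
  s3 = 0 + (rec X. b.(a.X)\{b} + (a.b.0 + c.(0 + X))) → -a-> s1, -b-> s2, -c-> s3
  s4 = 0 → deadlocked
  s5 = (rec X. b.(a.X)\{b} + (a.b.0 + c.(0 + X)))\{b} → -a-> s6, -c-> s7
  s6 = (b.0)\{b} → deadlocked
  s7 = (0 + (rec X. b.(a.X)\{b} + (a.b.0 + c.(0 + X))))\{b} → -a-> s6, -c-> s7
Reachable graph of Q (6 states):
  t0 = rec X. b.(a.X)\{b} + (b.0 + c.(0 + X)) → -b-> t1, -b-> t2, -c-> t3
  t1 = (a.(rec X. b.(a.X)\{b} + (b.0 + c.(0 + X))))\{b} → -a-> t4
  t2 = 0 → deadlocked
  t3 = 0 + (rec X. b.(a.X)\{b} + (b.0 + c.(0 + X))) → -b-> t1, -b-> t2, -c-> t3
  t4 = (rec X. b.(a.X)\{b} + (b.0 + c.(0 + X)))\{b} → -c-> t5
  t5 = (0 + (rec X. b.(a.X)\{b} + (b.0 + c.(0 + X))))\{b} → -c-> t5
Trace ⟨a⟩ through P, begin at {s0}:
  after a @ step 1: {s1}
  — P admits the full trace.
Trace ⟨a⟩ through Q, begin at {t0}:
  after a @ step 1: no successor for Q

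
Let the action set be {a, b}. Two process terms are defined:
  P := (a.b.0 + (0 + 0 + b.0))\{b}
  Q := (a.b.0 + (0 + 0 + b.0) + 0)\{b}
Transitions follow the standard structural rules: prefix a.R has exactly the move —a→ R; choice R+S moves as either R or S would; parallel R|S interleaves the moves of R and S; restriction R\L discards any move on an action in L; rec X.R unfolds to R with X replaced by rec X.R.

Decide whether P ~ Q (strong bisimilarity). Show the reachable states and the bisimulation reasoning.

Reachable graph of P (2 states):
  m0 = (a.b.0 + (0 + 0 + b.0))\{b} ⊢ —a→ m1
  m1 = (b.0)\{b} ⊢ deadlocked
Reachable graph of Q (2 states):
  n0 = (a.b.0 + (0 + 0 + b.0) + 0)\{b} ⊢ —a→ n1
  n1 = (b.0)\{b} ⊢ deadlocked
Bisimilarity quotient blocks:
  B0 = {m0, n0}
  B1 = {m1, n1}
m0 ∈ B0, n0 ∈ B0 → same block

P ~ Q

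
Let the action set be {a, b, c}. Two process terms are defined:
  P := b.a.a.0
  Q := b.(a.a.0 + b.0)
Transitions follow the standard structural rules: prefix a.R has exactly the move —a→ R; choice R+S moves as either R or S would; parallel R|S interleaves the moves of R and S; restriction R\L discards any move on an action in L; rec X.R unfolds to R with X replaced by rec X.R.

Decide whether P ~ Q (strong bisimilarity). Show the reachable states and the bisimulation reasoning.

not bisimilar

P's transition system — 4 states:
  u0 = b.a.a.0 :: -b-> u1
  u1 = a.a.0 :: -a-> u2
  u2 = a.0 :: -a-> u3
  u3 = 0 :: ∅
Q's transition system — 4 states:
  v0 = b.(a.a.0 + b.0) :: -b-> v1
  v1 = a.a.0 + b.0 :: -a-> v2, -b-> v3
  v2 = a.0 :: -a-> v3
  v3 = 0 :: ∅
Partition-refinement fixed point:
  B0 = {u0}
  B1 = {u1}
  B2 = {u2, v2}
  B3 = {u3, v3}
  B4 = {v0}
  B5 = {v1}
u0 ∈ B0, v0 ∈ B4 → different blocks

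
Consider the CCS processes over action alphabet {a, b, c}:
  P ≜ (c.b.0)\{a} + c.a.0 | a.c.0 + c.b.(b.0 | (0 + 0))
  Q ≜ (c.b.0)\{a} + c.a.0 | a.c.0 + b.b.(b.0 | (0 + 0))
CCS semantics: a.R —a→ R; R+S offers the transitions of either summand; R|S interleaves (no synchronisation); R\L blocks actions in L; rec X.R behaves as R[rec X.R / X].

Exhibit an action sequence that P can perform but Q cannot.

P's transition system — 14 states:
  p0 = (c.b.0)\{a} + c.a.0 | a.c.0 + c.b.(b.0 | (0 + 0)) → =a=> p1, =c=> p2, =c=> p3, =c=> p4
  p1 = c.a.0 | c.0 → =c=> p5, =c=> p6
  p2 = (b.0)\{a} → =b=> p7
  p3 = a.0 | a.c.0 → =a=> p5, =a=> p8
  p4 = b.(b.0 | (0 + 0)) → =b=> p9
  p5 = a.0 | c.0 → =a=> p10, =c=> p11
  p6 = c.a.0 | 0 → =c=> p11
  p7 = 0\{a} → stopped
  p8 = 0 | a.c.0 → =a=> p10
  p9 = b.0 | (0 + 0) → =b=> p12
  p10 = 0 | c.0 → =c=> p13
  p11 = a.0 | 0 → =a=> p13
  p12 = 0 | (0 + 0) → stopped
  p13 = 0 | 0 → stopped
Q's transition system — 14 states:
  q0 = (c.b.0)\{a} + c.a.0 | a.c.0 + b.b.(b.0 | (0 + 0)) → =a=> q1, =b=> q2, =c=> q3, =c=> q4
  q1 = c.a.0 | c.0 → =c=> q5, =c=> q6
  q2 = b.(b.0 | (0 + 0)) → =b=> q7
  q3 = (b.0)\{a} → =b=> q8
  q4 = a.0 | a.c.0 → =a=> q5, =a=> q9
  q5 = a.0 | c.0 → =a=> q10, =c=> q11
  q6 = c.a.0 | 0 → =c=> q11
  q7 = b.0 | (0 + 0) → =b=> q12
  q8 = 0\{a} → stopped
  q9 = 0 | a.c.0 → =a=> q10
  q10 = 0 | c.0 → =c=> q13
  q11 = a.0 | 0 → =a=> q13
  q12 = 0 | (0 + 0) → stopped
  q13 = 0 | 0 → stopped
Executing cbb from P (initial set {p0}):
  after c @ step 1: {p2, p3, p4}
  after b @ step 2: {p7, p9}
  after b @ step 3: {p12}
  — P admits the full trace.
Executing cbb from Q (initial set {q0}):
  after c @ step 1: {q3, q4}
  after b @ step 2: {q8}
  after b @ step 3: no successor for Q

cbb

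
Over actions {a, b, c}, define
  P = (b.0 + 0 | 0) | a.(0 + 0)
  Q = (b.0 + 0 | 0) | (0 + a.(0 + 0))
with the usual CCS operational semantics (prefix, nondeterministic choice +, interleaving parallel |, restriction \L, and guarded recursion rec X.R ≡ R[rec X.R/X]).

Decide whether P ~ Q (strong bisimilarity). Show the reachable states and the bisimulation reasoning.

LTS(P): 4 reachable states
  m0 = (b.0 + 0 | 0) | a.(0 + 0) has moves --a--▸ m1, --b--▸ m2
  m1 = (b.0 + 0 | 0) | (0 + 0) has moves --b--▸ m3
  m2 = 0 | a.(0 + 0) has moves --a--▸ m3
  m3 = 0 | (0 + 0) has moves ·
LTS(Q): 4 reachable states
  n0 = (b.0 + 0 | 0) | (0 + a.(0 + 0)) has moves --a--▸ n1, --b--▸ n2
  n1 = (b.0 + 0 | 0) | (0 + 0) has moves --b--▸ n3
  n2 = 0 | (0 + a.(0 + 0)) has moves --a--▸ n3
  n3 = 0 | (0 + 0) has moves ·
Bisimilarity quotient blocks:
  B0 = {m0, n0}
  B1 = {m1, n1}
  B2 = {m3, n3}
  B3 = {m2, n2}
m0 ∈ B0, n0 ∈ B0 → same block

YES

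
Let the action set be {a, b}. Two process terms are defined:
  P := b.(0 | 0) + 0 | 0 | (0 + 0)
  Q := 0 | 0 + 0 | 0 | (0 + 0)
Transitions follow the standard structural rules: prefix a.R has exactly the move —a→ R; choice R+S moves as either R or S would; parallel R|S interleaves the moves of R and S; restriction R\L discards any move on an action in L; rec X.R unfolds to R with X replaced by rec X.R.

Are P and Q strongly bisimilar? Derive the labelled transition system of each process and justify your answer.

Reachable graph of P (2 states):
  s0 = b.(0 | 0) + 0 | 0 | (0 + 0) ⊢ ··b··> s1
  s1 = 0 | 0 ⊢ (no moves)
Reachable graph of Q (1 states):
  t0 = 0 | 0 + 0 | 0 | (0 + 0) ⊢ (no moves)
Bisimilarity quotient blocks:
  B0 = {s0}
  B1 = {s1, t0}
s0 ∈ B0, t0 ∈ B1 → different blocks

NO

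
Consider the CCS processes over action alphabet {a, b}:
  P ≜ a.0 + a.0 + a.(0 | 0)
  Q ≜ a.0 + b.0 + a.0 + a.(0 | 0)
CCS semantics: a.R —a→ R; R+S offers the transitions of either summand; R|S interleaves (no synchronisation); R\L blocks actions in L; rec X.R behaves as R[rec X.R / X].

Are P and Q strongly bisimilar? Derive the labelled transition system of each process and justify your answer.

P's transition system — 3 states:
  u0 = a.0 + a.0 + a.(0 | 0) has moves --a--▸ u1, --a--▸ u2
  u1 = 0 has moves deadlocked
  u2 = 0 | 0 has moves deadlocked
Q's transition system — 3 states:
  v0 = a.0 + b.0 + a.0 + a.(0 | 0) has moves --a--▸ v1, --a--▸ v2, --b--▸ v1
  v1 = 0 has moves deadlocked
  v2 = 0 | 0 has moves deadlocked
Partition-refinement fixed point:
  B0 = {u0}
  B1 = {u1, u2, v1, v2}
  B2 = {v0}
u0 ∈ B0, v0 ∈ B2 → different blocks

not bisimilar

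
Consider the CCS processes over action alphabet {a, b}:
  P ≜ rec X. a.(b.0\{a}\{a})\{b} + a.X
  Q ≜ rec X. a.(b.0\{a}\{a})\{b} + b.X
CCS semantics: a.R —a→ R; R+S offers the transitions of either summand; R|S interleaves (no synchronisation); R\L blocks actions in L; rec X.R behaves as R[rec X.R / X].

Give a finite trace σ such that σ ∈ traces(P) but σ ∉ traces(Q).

aa

P's transition system — 2 states:
  s0 = rec X. a.(b.0\{a}\{a})\{b} + a.X has moves =a=> s0, =a=> s1
  s1 = (b.0\{a}\{a})\{b} has moves ∅
Q's transition system — 2 states:
  t0 = rec X. a.(b.0\{a}\{a})\{b} + b.X has moves =a=> t1, =b=> t0
  t1 = (b.0\{a}\{a})\{b} has moves ∅
Executing aa from P (initial set {s0}):
  step 1 (a): {s0, s1}
  step 2 (a): {s0, s1}
  — P admits the full trace.
Executing aa from Q (initial set {t0}):
  step 1 (a): {t1}
  step 2 (a): ∅ (Q stuck)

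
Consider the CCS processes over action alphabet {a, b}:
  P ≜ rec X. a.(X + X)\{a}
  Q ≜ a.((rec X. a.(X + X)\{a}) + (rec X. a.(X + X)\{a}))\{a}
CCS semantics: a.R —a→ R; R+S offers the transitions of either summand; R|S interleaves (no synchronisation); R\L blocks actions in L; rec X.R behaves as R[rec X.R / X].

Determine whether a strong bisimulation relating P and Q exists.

P's transition system — 2 states:
  m0 = rec X. a.(X + X)\{a} has moves —a→ m1
  m1 = ((rec X. a.(X + X)\{a}) + (rec X. a.(X + X)\{a}))\{a} has moves ∅
Q's transition system — 2 states:
  n0 = a.((rec X. a.(X + X)\{a}) + (rec X. a.(X + X)\{a}))\{a} has moves —a→ n1
  n1 = ((rec X. a.(X + X)\{a}) + (rec X. a.(X + X)\{a}))\{a} has moves ∅
Bisimilarity quotient blocks:
  B0 = {m0, n0}
  B1 = {m1, n1}
m0 ∈ B0, n0 ∈ B0 → same block

YES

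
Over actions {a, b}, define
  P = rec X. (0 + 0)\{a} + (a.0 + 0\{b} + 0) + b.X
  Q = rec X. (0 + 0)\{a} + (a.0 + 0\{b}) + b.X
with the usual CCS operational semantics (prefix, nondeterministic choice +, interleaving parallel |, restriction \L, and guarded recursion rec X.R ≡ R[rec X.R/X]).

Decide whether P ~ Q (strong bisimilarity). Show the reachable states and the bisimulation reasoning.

bisimilar

P's transition system — 2 states:
  u0 = rec X. (0 + 0)\{a} + (a.0 + 0\{b} + 0) + b.X :: -a-> u1, -b-> u0
  u1 = 0 :: stopped
Q's transition system — 2 states:
  v0 = rec X. (0 + 0)\{a} + (a.0 + 0\{b}) + b.X :: -a-> v1, -b-> v0
  v1 = 0 :: stopped
Coarsest stable partition (strong bisimilarity classes):
  B0 = {u0, v0}
  B1 = {u1, v1}
u0 ∈ B0, v0 ∈ B0 → same block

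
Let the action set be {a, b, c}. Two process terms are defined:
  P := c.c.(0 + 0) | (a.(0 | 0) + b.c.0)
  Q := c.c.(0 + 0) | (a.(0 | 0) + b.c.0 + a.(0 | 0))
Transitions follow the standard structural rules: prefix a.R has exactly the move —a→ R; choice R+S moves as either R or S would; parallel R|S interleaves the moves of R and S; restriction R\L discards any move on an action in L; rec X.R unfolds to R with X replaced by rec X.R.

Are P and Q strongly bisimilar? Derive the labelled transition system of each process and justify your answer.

LTS(P): 12 reachable states
  p0 = c.c.(0 + 0) | (a.(0 | 0) + b.c.0) → =a=> p1, =b=> p2, =c=> p3
  p1 = c.c.(0 + 0) | (0 | 0) → =c=> p4
  p2 = c.c.(0 + 0) | c.0 → =c=> p5, =c=> p6
  p3 = c.(0 + 0) | (a.(0 | 0) + b.c.0) → =a=> p4, =b=> p5, =c=> p7
  p4 = c.(0 + 0) | (0 | 0) → =c=> p8
  p5 = c.(0 + 0) | c.0 → =c=> p10, =c=> p9
  p6 = c.c.(0 + 0) | 0 → =c=> p10
  p7 = (0 + 0) | (a.(0 | 0) + b.c.0) → =a=> p8, =b=> p9
  p8 = (0 + 0) | (0 | 0) → ∅
  p9 = (0 + 0) | c.0 → =c=> p11
  p10 = c.(0 + 0) | 0 → =c=> p11
  p11 = (0 + 0) | 0 → ∅
LTS(Q): 12 reachable states
  q0 = c.c.(0 + 0) | (a.(0 | 0) + b.c.0 + a.(0 | 0)) → =a=> q1, =b=> q2, =c=> q3
  q1 = c.c.(0 + 0) | (0 | 0) → =c=> q4
  q2 = c.c.(0 + 0) | c.0 → =c=> q5, =c=> q6
  q3 = c.(0 + 0) | (a.(0 | 0) + b.c.0 + a.(0 | 0)) → =a=> q4, =b=> q5, =c=> q7
  q4 = c.(0 + 0) | (0 | 0) → =c=> q8
  q5 = c.(0 + 0) | c.0 → =c=> q10, =c=> q9
  q6 = c.c.(0 + 0) | 0 → =c=> q10
  q7 = (0 + 0) | (a.(0 | 0) + b.c.0 + a.(0 | 0)) → =a=> q8, =b=> q9
  q8 = (0 + 0) | (0 | 0) → ∅
  q9 = (0 + 0) | c.0 → =c=> q11
  q10 = c.(0 + 0) | 0 → =c=> q11
  q11 = (0 + 0) | 0 → ∅
Coarsest stable partition (strong bisimilarity classes):
  B0 = {p0, q0}
  B1 = {p2, q2}
  B2 = {p1, p5, p6, q1, q5, q6}
  B3 = {p10, p4, p9, q10, q4, q9}
  B4 = {p11, p8, q11, q8}
  B5 = {p3, q3}
  B6 = {p7, q7}
p0 ∈ B0, q0 ∈ B0 → same block

P ~ Q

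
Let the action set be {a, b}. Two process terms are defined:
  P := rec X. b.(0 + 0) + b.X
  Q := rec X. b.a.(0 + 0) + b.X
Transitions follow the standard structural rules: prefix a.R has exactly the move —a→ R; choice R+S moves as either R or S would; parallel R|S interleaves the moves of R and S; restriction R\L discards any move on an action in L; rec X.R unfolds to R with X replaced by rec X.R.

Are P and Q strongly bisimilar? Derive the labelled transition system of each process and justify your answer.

P's transition system — 2 states:
  m0 = rec X. b.(0 + 0) + b.X | —b→ m0, —b→ m1
  m1 = 0 + 0 | deadlocked
Q's transition system — 3 states:
  n0 = rec X. b.a.(0 + 0) + b.X | —b→ n0, —b→ n1
  n1 = a.(0 + 0) | —a→ n2
  n2 = 0 + 0 | deadlocked
Partition-refinement fixed point:
  B0 = {m0}
  B1 = {m1, n2}
  B2 = {n0}
  B3 = {n1}
m0 ∈ B0, n0 ∈ B2 → different blocks

NO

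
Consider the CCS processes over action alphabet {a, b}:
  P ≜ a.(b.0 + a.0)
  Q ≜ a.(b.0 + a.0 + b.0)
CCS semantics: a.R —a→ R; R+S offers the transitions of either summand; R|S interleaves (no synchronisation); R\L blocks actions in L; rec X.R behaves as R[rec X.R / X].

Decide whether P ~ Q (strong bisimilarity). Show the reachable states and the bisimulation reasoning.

LTS(P): 3 reachable states
  p0 = a.(b.0 + a.0) :: =a=> p1
  p1 = b.0 + a.0 :: =a=> p2, =b=> p2
  p2 = 0 :: stopped
LTS(Q): 3 reachable states
  q0 = a.(b.0 + a.0 + b.0) :: =a=> q1
  q1 = b.0 + a.0 + b.0 :: =a=> q2, =b=> q2
  q2 = 0 :: stopped
Partition-refinement fixed point:
  B0 = {p0, q0}
  B1 = {p1, q1}
  B2 = {p2, q2}
p0 ∈ B0, q0 ∈ B0 → same block

bisimilar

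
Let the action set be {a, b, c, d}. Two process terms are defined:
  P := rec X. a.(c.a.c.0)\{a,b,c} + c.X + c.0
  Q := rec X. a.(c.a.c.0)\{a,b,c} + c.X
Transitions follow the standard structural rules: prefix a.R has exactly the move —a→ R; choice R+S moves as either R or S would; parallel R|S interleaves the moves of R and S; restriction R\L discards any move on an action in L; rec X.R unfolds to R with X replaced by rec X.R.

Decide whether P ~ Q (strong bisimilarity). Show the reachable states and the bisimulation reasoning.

not bisimilar

Reachable graph of P (3 states):
  s0 = rec X. a.(c.a.c.0)\{a,b,c} + c.X + c.0 ⊢ -a-> s1, -c-> s0, -c-> s2
  s1 = (c.a.c.0)\{a,b,c} ⊢ ·
  s2 = 0 ⊢ ·
Reachable graph of Q (2 states):
  t0 = rec X. a.(c.a.c.0)\{a,b,c} + c.X ⊢ -a-> t1, -c-> t0
  t1 = (c.a.c.0)\{a,b,c} ⊢ ·
Coarsest stable partition (strong bisimilarity classes):
  B0 = {s0}
  B1 = {s1, s2, t1}
  B2 = {t0}
s0 ∈ B0, t0 ∈ B2 → different blocks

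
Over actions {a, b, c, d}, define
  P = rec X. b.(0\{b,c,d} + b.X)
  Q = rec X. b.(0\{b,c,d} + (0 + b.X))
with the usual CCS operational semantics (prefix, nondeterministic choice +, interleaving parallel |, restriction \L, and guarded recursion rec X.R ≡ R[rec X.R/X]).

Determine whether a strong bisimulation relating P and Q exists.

P's transition system — 2 states:
  s0 = rec X. b.(0\{b,c,d} + b.X) has moves ··b··> s1
  s1 = 0\{b,c,d} + b.(rec X. b.(0\{b,c,d} + b.X)) has moves ··b··> s0
Q's transition system — 2 states:
  t0 = rec X. b.(0\{b,c,d} + (0 + b.X)) has moves ··b··> t1
  t1 = 0\{b,c,d} + (0 + b.(rec X. b.(0\{b,c,d} + (0 + b.X)))) has moves ··b··> t0
Coarsest stable partition (strong bisimilarity classes):
  B0 = {s0, s1, t0, t1}
s0 ∈ B0, t0 ∈ B0 → same block

YES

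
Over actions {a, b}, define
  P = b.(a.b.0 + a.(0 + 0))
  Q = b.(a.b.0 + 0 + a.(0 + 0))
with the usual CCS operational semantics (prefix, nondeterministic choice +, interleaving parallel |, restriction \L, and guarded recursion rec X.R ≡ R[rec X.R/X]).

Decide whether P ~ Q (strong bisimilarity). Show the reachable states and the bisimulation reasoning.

P ~ Q

Reachable graph of P (5 states):
  u0 = b.(a.b.0 + a.(0 + 0)) ⊢ --b--▸ u1
  u1 = a.b.0 + a.(0 + 0) ⊢ --a--▸ u2, --a--▸ u3
  u2 = 0 + 0 ⊢ deadlocked
  u3 = b.0 ⊢ --b--▸ u4
  u4 = 0 ⊢ deadlocked
Reachable graph of Q (5 states):
  v0 = b.(a.b.0 + 0 + a.(0 + 0)) ⊢ --b--▸ v1
  v1 = a.b.0 + 0 + a.(0 + 0) ⊢ --a--▸ v2, --a--▸ v3
  v2 = 0 + 0 ⊢ deadlocked
  v3 = b.0 ⊢ --b--▸ v4
  v4 = 0 ⊢ deadlocked
Coarsest stable partition (strong bisimilarity classes):
  B0 = {u0, v0}
  B1 = {u1, v1}
  B2 = {u2, u4, v2, v4}
  B3 = {u3, v3}
u0 ∈ B0, v0 ∈ B0 → same block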